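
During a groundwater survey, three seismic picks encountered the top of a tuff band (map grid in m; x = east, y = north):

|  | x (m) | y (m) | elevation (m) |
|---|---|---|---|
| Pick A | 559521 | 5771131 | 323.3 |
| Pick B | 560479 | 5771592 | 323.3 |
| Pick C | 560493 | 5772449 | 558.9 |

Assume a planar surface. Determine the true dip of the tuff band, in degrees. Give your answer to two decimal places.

Let the plane be z = a·x + b·y + c.
Pick B−Pick A: 958a + 461b = 0;  Pick C−Pick A: 972a + 1318b = 235.6.
Solving gives a = −0.13334, b = 0.27709.
Gradient magnitude |∇z| = √(a² + b²) = √(0.01778 + 0.07678) = 0.30750.
True dip = arctan(0.30750) = 17.09°, dipping toward SSE (azimuth ≈ 154°).

17.09°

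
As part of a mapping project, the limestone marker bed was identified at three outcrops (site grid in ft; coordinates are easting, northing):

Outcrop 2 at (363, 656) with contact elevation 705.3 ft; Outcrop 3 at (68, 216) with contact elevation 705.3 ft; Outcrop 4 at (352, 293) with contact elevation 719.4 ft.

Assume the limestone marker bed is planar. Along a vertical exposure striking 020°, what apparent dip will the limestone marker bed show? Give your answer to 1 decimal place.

1.0°

Let the plane be z = a·easting + b·northing + c.
Outcrop 3−Outcrop 2: −295a − 440b = 0;  Outcrop 4−Outcrop 2: −11a − 363b = 14.1.
Solving gives a = 0.06068, b = −0.04068.
Unit vector along 020° is (sin 20°, cos 20°) = (0.3420, 0.9397).
Slope in that direction = a·(0.3420) + b·(0.9397) = −0.01748.
Apparent dip = arctan|0.01748| = 1.0° (true dip is 4.2°, so apparent ≤ true as expected).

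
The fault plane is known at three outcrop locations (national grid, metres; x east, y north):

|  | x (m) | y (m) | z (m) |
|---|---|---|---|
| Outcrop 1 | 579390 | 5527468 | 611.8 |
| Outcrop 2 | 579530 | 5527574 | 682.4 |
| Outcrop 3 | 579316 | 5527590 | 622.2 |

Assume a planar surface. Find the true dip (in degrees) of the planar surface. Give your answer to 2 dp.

Let the plane be z = a·x + b·y + c.
Outcrop 2−Outcrop 1: 140a + 106b = 70.6;  Outcrop 3−Outcrop 1: −74a + 122b = 10.4.
Solving gives a = 0.30135, b = 0.26803.
Gradient magnitude |∇z| = √(a² + b²) = √(0.09081 + 0.07184) = 0.40330.
True dip = arctan(0.40330) = 21.96°, dipping toward SW (azimuth ≈ 228°).

21.96°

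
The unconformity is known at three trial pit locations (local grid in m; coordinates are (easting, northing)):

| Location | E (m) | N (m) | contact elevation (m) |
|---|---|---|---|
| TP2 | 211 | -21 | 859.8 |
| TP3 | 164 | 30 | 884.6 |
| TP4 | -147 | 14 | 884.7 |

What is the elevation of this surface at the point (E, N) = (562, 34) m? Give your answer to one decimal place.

Two edge vectors: TP2→TP3 = (-47, 51, 24.8), TP2→TP4 = (-358, 35, 24.9).
Normal n = (TP2→TP3) × (TP2→TP4) = (401.9, -7708.1, 16613).
So ∂z/∂E = −n_x/n_z = −0.02419 and ∂z/∂N = −n_y/n_z = 0.46398.
Intercept c from TP2: 859.8 + 5.10 + 9.74 = 874.65.
At (562, 34): z = −13.6 + 15.8 + 874.65 = 876.8 m.

876.8 m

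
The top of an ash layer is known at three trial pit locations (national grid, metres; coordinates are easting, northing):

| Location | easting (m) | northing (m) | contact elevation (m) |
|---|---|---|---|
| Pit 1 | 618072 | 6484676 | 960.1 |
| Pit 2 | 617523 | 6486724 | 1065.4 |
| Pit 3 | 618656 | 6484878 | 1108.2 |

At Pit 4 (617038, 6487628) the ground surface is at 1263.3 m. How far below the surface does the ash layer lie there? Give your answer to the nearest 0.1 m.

203.8 m

Two edge vectors: Pit 1→Pit 2 = (-549, 2048, 105.3), Pit 1→Pit 3 = (584, 202, 148.1).
Normal n = (Pit 1→Pit 2) × (Pit 1→Pit 3) = (282038.2, 142802.1, -1306930).
So ∂z/∂easting = −n_x/n_z = 0.215802071 and ∂z/∂northing = −n_y/n_z = 0.109265301.
Intercept c from Pit 1: 960.1 − 133381.22 − 708550.08 = −840971.19.
At (617038, 6487628): z_contact = 133158.08 + 708872.63 − 840971.19 = 1059.51 m.
Depth below ground = 1263.3 − 1059.51 = 203.8 m.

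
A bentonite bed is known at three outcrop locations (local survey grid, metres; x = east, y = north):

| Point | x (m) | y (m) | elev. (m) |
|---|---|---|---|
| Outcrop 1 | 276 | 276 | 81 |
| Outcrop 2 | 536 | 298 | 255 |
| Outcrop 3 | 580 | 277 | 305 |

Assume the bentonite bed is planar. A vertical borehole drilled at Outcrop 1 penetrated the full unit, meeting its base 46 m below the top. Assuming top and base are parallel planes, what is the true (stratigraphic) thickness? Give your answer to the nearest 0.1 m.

30.7 m

Let the plane be z = a·x + b·y + c.
Outcrop 2−Outcrop 1: 260a + 22b = 174;  Outcrop 3−Outcrop 1: 304a + 1b = 224.
Solving gives a = 0.73958, b = −0.83136.
|∇z| = √(a²+b²) = 1.11272, so dip δ = arctan(1.11272) = 48.05°.
True thickness = vertical thickness × cos δ = 46 × cos 48.05° = 30.7 m.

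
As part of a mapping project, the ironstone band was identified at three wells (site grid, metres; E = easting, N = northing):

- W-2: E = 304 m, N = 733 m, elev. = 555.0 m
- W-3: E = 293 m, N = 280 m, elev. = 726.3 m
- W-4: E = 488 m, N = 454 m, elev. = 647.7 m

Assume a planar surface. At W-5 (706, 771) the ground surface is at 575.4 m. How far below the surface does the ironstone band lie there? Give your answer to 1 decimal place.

61.7 m

Let the plane be z = a·E + b·N + c.
W-3−W-2: −11a − 453b = 171.3;  W-4−W-2: 184a − 279b = 92.7.
Solving gives a = −0.06711, b = −0.37652.
Then c = 555 − a·304 − b·733 = 851.39.
At (706, 771): z_contact = −47.38 − 290.29 + 851.39 = 513.71 m.
Depth below ground = 575.4 − 513.71 = 61.7 m.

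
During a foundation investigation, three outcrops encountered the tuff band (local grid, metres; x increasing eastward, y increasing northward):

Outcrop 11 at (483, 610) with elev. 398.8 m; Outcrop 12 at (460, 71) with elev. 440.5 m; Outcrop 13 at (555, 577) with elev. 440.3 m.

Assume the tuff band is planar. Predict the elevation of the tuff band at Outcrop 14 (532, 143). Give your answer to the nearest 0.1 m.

Let the plane be z = a·x + b·y + c.
Outcrop 12−Outcrop 11: −23a − 539b = 41.7;  Outcrop 13−Outcrop 11: 72a − 33b = 41.5.
Solving gives a = 0.53055, b = −0.10001.
Then c = 398.8 − a·483 − b·610 = 203.55.
At (532, 143): z = 282.3 − 14.3 + 203.55 = 471.5 m.

471.5 m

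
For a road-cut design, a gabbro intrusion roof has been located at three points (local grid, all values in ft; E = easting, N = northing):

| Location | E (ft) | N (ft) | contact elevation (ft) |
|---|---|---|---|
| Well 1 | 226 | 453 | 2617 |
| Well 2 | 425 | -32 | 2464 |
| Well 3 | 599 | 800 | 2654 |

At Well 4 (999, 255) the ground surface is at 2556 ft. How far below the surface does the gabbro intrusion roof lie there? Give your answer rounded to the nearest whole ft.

Two edge vectors: Well 1→Well 2 = (199, -485, -153), Well 1→Well 3 = (373, 347, 37).
Normal n = (Well 1→Well 2) × (Well 1→Well 3) = (35146, -64432, 249958).
So ∂z/∂E = −n_x/n_z = −0.14061 and ∂z/∂N = −n_y/n_z = 0.25777.
Intercept c from Well 1: 2617 + 31.78 − 116.77 = 2532.01.
At (999, 255): z_contact = −140.5 + 65.7 + 2532.01 = 2457.3 ft.
Depth below ground = 2556 − 2457.3 = 99 ft.

99 ft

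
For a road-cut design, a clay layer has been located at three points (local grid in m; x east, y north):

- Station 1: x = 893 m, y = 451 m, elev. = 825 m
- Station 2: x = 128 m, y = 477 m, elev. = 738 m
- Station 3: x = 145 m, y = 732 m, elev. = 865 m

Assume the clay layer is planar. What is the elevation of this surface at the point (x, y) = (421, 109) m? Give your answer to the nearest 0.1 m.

Let the plane be z = a·x + b·y + c.
Station 2−Station 1: −765a + 26b = −87;  Station 3−Station 1: −748a + 281b = 40.
Solving gives a = 0.13036, b = 0.48935.
Then c = 825 − a·893 − b·451 = 487.89.
At (421, 109): z = 54.9 + 53.3 + 487.89 = 596.1 m.

596.1 m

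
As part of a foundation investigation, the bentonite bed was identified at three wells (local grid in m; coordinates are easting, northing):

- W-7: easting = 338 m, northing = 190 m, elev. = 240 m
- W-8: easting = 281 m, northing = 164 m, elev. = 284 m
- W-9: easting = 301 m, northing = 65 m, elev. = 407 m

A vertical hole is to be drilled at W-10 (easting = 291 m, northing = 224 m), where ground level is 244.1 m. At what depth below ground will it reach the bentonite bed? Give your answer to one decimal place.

38.8 m

Let the plane be z = a·easting + b·northing + c.
W-8−W-7: −57a − 26b = 44;  W-9−W-7: −37a − 125b = 167.
Solving gives a = −0.18790, b = −1.28038.
Then c = 240 − a·338 − b·190 = 546.78.
At (291, 224): z_contact = −54.68 − 286.81 + 546.78 = 205.30 m.
Depth below ground = 244.1 − 205.30 = 38.8 m.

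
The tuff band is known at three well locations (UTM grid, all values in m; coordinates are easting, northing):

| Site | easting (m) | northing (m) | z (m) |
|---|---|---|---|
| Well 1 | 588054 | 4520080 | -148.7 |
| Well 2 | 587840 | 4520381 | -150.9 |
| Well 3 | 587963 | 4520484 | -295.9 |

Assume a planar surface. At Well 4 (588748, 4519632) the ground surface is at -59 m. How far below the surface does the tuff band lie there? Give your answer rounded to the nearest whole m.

Let the plane be z = a·easting + b·northing + c.
Well 2−Well 1: −214a + 301b = −2.2;  Well 3−Well 1: −91a + 404b = −147.2.
Solving gives a = −0.73509523, b = −0.52993482.
Then c = -148.7 − a·588054 − b·4520080 = 2827474.76.
At (588748, 4519632): z_contact = −432785.8 − 2395110.4 + 2827474.76 = -421.4 m.
Depth below ground = -59 − (-421.4) = 362 m.

362 m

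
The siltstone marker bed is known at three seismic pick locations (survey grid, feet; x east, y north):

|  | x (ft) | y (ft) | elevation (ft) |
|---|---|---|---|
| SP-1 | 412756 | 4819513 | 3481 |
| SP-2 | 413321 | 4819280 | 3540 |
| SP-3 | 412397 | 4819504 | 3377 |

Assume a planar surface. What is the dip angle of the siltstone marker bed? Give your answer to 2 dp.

Two edge vectors: SP-1→SP-2 = (565, -233, 59), SP-1→SP-3 = (-359, -9, -104).
Normal n = (SP-1→SP-2) × (SP-1→SP-3) = (24763, 37579, -88732).
So ∂z/∂x = −n_x/n_z = 0.27908 and ∂z/∂y = −n_y/n_z = 0.42351.
Gradient magnitude |∇z| = √(a² + b²) = √(0.07788 + 0.17936) = 0.50719.
True dip = arctan(0.50719) = 26.89°, dipping toward SSW (azimuth ≈ 213°).

26.89°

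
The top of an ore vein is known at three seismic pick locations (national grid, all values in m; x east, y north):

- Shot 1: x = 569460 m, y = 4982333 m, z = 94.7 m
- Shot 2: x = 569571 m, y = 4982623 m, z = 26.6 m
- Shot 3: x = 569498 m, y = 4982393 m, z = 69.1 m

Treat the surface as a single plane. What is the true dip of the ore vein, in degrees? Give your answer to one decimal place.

Let the plane be z = a·x + b·y + c.
Shot 2−Shot 1: 111a + 290b = −68.1;  Shot 3−Shot 1: 38a + 60b = −25.6.
Solving gives a = −0.76560, b = 0.05821.
Gradient magnitude |∇z| = √(a² + b²) = √(0.58614 + 0.00339) = 0.76781.
True dip = arctan(0.76781) = 37.5°, dipping toward E (azimuth ≈ 094°).

37.5°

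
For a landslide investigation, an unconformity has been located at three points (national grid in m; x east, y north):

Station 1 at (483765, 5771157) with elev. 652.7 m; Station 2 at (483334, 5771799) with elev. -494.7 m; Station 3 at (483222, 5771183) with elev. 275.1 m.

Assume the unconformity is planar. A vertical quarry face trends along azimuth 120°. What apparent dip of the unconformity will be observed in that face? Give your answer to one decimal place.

50.8°

Two edge vectors: Station 1→Station 2 = (-431, 642, -1147.4), Station 1→Station 3 = (-543, 26, -377.6).
Normal n = (Station 1→Station 2) × (Station 1→Station 3) = (-212586.8, 460292.6, 337400).
So ∂z/∂x = −n_x/n_z = 0.63007 and ∂z/∂y = −n_y/n_z = −1.36423.
Unit vector along 120° is (sin 120°, cos 120°) = (0.8660, -0.5000).
Slope in that direction = a·(0.8660) + b·(-0.5000) = 1.22778.
Apparent dip = arctan|1.22778| = 50.8° (true dip is 56.4°, so apparent ≤ true as expected).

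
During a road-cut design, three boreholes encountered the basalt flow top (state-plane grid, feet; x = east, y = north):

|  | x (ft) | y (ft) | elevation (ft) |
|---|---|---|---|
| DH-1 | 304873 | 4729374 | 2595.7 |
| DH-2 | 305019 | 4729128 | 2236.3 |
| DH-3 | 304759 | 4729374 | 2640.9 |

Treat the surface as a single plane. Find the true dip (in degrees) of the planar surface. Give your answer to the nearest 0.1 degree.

Let the plane be z = a·x + b·y + c.
DH-2−DH-1: 146a − 246b = −359.4;  DH-3−DH-1: −114a + 0b = 45.2.
Solving gives a = −0.39649, b = 1.22566.
Gradient magnitude |∇z| = √(a² + b²) = √(0.15721 + 1.50224) = 1.28820.
True dip = arctan(1.28820) = 52.2°, dipping toward SSE (azimuth ≈ 162°).

52.2°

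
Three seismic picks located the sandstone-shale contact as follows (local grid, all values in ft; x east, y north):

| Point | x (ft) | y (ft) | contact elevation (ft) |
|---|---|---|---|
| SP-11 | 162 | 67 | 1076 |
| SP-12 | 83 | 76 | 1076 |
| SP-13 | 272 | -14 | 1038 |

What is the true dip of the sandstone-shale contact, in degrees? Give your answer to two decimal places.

Two edge vectors: SP-11→SP-12 = (-79, 9, 0), SP-11→SP-13 = (110, -81, -38).
Normal n = (SP-11→SP-12) × (SP-11→SP-13) = (-342, -3002, 5409).
So ∂z/∂x = −n_x/n_z = 0.06323 and ∂z/∂y = −n_y/n_z = 0.55500.
Gradient magnitude |∇z| = √(a² + b²) = √(0.00400 + 0.30803) = 0.55859.
True dip = arctan(0.55859) = 29.19°, dipping toward S (azimuth ≈ 186°).

29.19°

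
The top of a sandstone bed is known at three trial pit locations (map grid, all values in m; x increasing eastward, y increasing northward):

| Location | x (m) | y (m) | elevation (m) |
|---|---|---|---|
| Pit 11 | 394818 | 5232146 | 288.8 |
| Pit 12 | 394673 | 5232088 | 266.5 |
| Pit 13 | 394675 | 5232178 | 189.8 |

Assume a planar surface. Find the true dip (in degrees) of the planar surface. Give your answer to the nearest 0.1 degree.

44.9°

Let the plane be z = a·x + b·y + c.
Pit 12−Pit 11: −145a − 58b = −22.3;  Pit 13−Pit 11: −143a + 32b = −99.
Solving gives a = 0.49912, b = −0.86331.
Gradient magnitude |∇z| = √(a² + b²) = √(0.24912 + 0.74531) = 0.99721.
True dip = arctan(0.99721) = 44.9°, dipping toward NNW (azimuth ≈ 330°).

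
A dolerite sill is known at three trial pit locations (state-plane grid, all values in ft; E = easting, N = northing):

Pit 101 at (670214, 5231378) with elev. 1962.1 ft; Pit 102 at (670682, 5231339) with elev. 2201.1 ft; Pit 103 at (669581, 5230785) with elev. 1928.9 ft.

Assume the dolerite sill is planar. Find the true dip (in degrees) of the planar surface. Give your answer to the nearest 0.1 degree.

Two edge vectors: Pit 101→Pit 102 = (468, -39, 239), Pit 101→Pit 103 = (-633, -593, -33.2).
Normal n = (Pit 101→Pit 102) × (Pit 101→Pit 103) = (143021.8, -135749.4, -302211).
So ∂z/∂E = −n_x/n_z = 0.47325 and ∂z/∂N = −n_y/n_z = −0.44919.
Gradient magnitude |∇z| = √(a² + b²) = √(0.22397 + 0.20177) = 0.65248.
True dip = arctan(0.65248) = 33.1°, dipping toward NW (azimuth ≈ 314°).

33.1°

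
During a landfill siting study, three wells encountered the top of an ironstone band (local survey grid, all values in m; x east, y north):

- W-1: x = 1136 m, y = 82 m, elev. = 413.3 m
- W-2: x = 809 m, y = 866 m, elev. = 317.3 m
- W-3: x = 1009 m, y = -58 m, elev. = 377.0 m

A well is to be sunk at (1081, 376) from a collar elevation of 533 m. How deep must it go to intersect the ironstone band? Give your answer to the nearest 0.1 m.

136.2 m

Let the plane be z = a·x + b·y + c.
W-2−W-1: −327a + 784b = −96;  W-3−W-1: −127a − 140b = −36.3.
Solving gives a = 0.288268, b = −0.002215.
Then c = 413.3 − a·1136 − b·82 = 86.01.
At (1081, 376): z_contact = 311.62 − 0.83 + 86.01 = 396.79 m.
Depth below ground = 533 − 396.79 = 136.2 m.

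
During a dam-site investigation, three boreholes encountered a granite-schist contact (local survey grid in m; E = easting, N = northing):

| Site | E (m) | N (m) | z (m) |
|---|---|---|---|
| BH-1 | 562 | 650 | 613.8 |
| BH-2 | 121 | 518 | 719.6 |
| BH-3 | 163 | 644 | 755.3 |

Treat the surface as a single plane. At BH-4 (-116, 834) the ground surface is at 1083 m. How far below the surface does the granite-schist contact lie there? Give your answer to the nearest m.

150 m

Two edge vectors: BH-1→BH-2 = (-441, -132, 105.8), BH-1→BH-3 = (-399, -6, 141.5).
Normal n = (BH-1→BH-2) × (BH-1→BH-3) = (-18043.2, 20187.3, -50022).
So ∂z/∂E = −n_x/n_z = −0.36071 and ∂z/∂N = −n_y/n_z = 0.40357.
Intercept c from BH-1: 613.8 + 202.72 − 262.32 = 554.20.
At (-116, 834): z_contact = 41.8 + 336.6 + 554.20 = 932.6 m.
Depth below ground = 1083 − 932.6 = 150 m.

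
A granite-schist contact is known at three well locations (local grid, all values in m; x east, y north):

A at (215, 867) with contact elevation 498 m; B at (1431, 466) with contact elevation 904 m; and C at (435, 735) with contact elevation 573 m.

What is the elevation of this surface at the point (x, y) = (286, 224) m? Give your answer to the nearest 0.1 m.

Let the plane be z = a·x + b·y + c.
B−A: 1216a − 401b = 406;  C−A: 220a − 132b = 75.
Solving gives a = 0.325306, b = −0.026006.
Then c = 498 − a·215 − b·867 = 450.61.
At (286, 224): z = 93.0 − 5.8 + 450.61 = 537.8 m.

537.8 m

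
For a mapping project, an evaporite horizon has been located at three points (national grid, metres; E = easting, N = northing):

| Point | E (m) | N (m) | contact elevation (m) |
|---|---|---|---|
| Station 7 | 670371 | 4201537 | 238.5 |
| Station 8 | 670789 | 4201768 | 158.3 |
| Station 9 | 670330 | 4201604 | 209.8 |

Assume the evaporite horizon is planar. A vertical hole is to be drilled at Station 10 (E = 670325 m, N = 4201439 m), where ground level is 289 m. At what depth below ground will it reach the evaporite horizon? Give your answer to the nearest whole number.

12 m

Two edge vectors: Station 7→Station 8 = (418, 231, -80.2), Station 7→Station 9 = (-41, 67, -28.7).
Normal n = (Station 7→Station 8) × (Station 7→Station 9) = (-1256.3, 15284.8, 37477).
So ∂z/∂E = −n_x/n_z = 0.03352189 and ∂z/∂N = −n_y/n_z = −0.40784481.
Intercept c from Station 7: 238.5 − 22472.11 + 1713575.07 = 1691341.46.
At (670325, 4201439): z_contact = 22470.6 − 1713535.1 + 1691341.46 = 276.9 m.
Depth below ground = 289 − 276.9 = 12 m.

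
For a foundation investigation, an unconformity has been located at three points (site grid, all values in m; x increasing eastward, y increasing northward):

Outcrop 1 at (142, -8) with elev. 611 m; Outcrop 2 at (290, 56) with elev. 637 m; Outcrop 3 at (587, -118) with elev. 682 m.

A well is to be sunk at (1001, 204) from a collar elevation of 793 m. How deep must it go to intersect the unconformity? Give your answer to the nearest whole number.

35 m

Let the plane be z = a·x + b·y + c.
Outcrop 2−Outcrop 1: 148a + 64b = 26;  Outcrop 3−Outcrop 1: 445a − 110b = 71.
Solving gives a = 0.16542, b = 0.02373.
Then c = 611 − a·142 − b·-8 = 587.70.
At (1001, 204): z_contact = 165.6 + 4.8 + 587.70 = 758.1 m.
Depth below ground = 793 − 758.1 = 35 m.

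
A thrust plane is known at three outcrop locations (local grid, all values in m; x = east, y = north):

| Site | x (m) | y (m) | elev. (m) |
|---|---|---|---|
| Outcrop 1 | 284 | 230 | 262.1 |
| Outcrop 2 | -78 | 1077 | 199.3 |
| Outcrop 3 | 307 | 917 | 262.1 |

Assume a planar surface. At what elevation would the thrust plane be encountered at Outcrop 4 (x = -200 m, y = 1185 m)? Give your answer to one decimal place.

179.1 m

Two edge vectors: Outcrop 1→Outcrop 2 = (-362, 847, -62.8), Outcrop 1→Outcrop 3 = (23, 687, 0).
Normal n = (Outcrop 1→Outcrop 2) × (Outcrop 1→Outcrop 3) = (43143.6, -1444.4, -268175).
So ∂z/∂x = −n_x/n_z = 0.160879 and ∂z/∂y = −n_y/n_z = −0.005386.
Intercept c from Outcrop 1: 262.1 − 45.69 + 1.24 = 217.65.
At (-200, 1185): z = −32.2 − 6.4 + 217.65 = 179.1 m.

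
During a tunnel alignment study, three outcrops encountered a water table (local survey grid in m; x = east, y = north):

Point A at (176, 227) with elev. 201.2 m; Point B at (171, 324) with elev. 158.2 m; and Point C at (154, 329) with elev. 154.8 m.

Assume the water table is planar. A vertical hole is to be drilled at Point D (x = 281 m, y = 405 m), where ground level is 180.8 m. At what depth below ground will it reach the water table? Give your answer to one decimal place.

Two edge vectors: Point A→Point B = (-5, 97, -43), Point A→Point C = (-22, 102, -46.4).
Normal n = (Point A→Point B) × (Point A→Point C) = (-114.8, 714, 1624).
So ∂z/∂x = −n_x/n_z = 0.07069 and ∂z/∂y = −n_y/n_z = −0.43966.
Intercept c from Point A: 201.2 − 12.44 + 99.80 = 288.56.
At (281, 405): z_contact = 19.86 − 178.06 + 288.56 = 130.36 m.
Depth below ground = 180.8 − 130.36 = 50.4 m.

50.4 m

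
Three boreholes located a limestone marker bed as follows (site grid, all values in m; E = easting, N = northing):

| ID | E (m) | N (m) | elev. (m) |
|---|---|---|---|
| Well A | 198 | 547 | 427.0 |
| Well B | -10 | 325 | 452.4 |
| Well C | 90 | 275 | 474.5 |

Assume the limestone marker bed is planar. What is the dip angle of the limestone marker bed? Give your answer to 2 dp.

Two edge vectors: Well A→Well B = (-208, -222, 25.4), Well A→Well C = (-108, -272, 47.5).
Normal n = (Well A→Well B) × (Well A→Well C) = (-3636.2, 7136.8, 32600).
So ∂z/∂E = −n_x/n_z = 0.11154 and ∂z/∂N = −n_y/n_z = −0.21892.
Gradient magnitude |∇z| = √(a² + b²) = √(0.01244 + 0.04793) = 0.24570.
True dip = arctan(0.24570) = 13.80°, dipping toward NNW (azimuth ≈ 333°).

13.80°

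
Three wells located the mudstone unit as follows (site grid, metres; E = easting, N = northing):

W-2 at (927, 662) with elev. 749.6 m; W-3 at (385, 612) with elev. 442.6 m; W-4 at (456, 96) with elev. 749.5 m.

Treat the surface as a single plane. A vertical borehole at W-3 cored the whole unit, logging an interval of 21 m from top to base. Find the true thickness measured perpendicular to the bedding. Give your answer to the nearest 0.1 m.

16.4 m

Two edge vectors: W-2→W-3 = (-542, -50, -307), W-2→W-4 = (-471, -566, -0.1).
Normal n = (W-2→W-3) × (W-2→W-4) = (-173757, 144542.8, 283222).
So ∂z/∂E = −n_x/n_z = 0.61350 and ∂z/∂N = −n_y/n_z = −0.51035.
|∇z| = √(a²+b²) = 0.79802, so dip δ = arctan(0.79802) = 38.59°.
True thickness = vertical thickness × cos δ = 21 × cos 38.59° = 16.4 m.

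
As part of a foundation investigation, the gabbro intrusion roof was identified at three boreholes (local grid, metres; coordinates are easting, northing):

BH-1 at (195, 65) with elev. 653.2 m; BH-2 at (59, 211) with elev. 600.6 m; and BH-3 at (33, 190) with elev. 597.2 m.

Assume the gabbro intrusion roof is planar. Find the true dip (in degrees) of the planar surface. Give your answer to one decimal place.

15.5°

Two edge vectors: BH-1→BH-2 = (-136, 146, -52.6), BH-1→BH-3 = (-162, 125, -56).
Normal n = (BH-1→BH-2) × (BH-1→BH-3) = (-1601, 905.2, 6652).
So ∂z/∂easting = −n_x/n_z = 0.24068 and ∂z/∂northing = −n_y/n_z = −0.13608.
Gradient magnitude |∇z| = √(a² + b²) = √(0.05793 + 0.01852) = 0.27649.
True dip = arctan(0.27649) = 15.5°, dipping toward WNW (azimuth ≈ 299°).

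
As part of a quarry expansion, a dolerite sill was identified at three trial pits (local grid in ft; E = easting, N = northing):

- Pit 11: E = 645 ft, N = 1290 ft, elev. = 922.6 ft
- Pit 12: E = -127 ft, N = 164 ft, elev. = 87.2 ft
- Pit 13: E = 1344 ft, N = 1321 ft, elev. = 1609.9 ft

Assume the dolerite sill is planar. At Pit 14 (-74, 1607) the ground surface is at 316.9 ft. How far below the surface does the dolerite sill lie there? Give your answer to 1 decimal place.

76.9 ft

Let the plane be z = a·E + b·N + c.
Pit 12−Pit 11: −772a − 1126b = −835.4;  Pit 13−Pit 11: 699a + 31b = 687.3.
Solving gives a = 0.980161, b = 0.069907.
Then c = 922.6 − a·645 − b·1290 = 200.22.
At (-74, 1607): z_contact = −72.53 + 112.34 + 200.22 = 240.02 ft.
Depth below ground = 316.9 − 240.02 = 76.9 ft.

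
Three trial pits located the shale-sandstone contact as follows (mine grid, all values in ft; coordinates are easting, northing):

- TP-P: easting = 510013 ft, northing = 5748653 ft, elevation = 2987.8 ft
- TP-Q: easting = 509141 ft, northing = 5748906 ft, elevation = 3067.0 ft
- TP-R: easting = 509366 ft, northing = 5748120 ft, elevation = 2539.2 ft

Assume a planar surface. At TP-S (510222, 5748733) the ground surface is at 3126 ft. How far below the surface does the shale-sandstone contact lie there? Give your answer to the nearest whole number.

Two edge vectors: TP-P→TP-Q = (-872, 253, 79.2), TP-P→TP-R = (-647, -533, -448.6).
Normal n = (TP-P→TP-Q) × (TP-P→TP-R) = (-71282.2, -442421.6, 628467).
So ∂z/∂easting = −n_x/n_z = 0.11342234 and ∂z/∂northing = −n_y/n_z = 0.70396950.
Intercept c from TP-P: 2987.8 − 57846.87 − 4046876.38 = −4101735.45.
At (510222, 5748733): z_contact = 57870.6 + 4046932.7 − 4101735.45 = 3067.8 ft.
Depth below ground = 3126 − 3067.8 = 58 ft.

58 ft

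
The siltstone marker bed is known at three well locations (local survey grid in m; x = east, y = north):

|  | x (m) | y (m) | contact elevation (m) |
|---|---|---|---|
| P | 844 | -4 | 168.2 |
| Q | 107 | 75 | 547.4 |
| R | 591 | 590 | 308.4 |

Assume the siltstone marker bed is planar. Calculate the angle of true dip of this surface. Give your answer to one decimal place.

27.2°

Let the plane be z = a·x + b·y + c.
Q−P: −737a + 79b = 379.2;  R−P: −253a + 594b = 140.2.
Solving gives a = −0.51262, b = 0.01769.
Gradient magnitude |∇z| = √(a² + b²) = √(0.26278 + 0.00031) = 0.51293.
True dip = arctan(0.51293) = 27.2°, dipping toward E (azimuth ≈ 092°).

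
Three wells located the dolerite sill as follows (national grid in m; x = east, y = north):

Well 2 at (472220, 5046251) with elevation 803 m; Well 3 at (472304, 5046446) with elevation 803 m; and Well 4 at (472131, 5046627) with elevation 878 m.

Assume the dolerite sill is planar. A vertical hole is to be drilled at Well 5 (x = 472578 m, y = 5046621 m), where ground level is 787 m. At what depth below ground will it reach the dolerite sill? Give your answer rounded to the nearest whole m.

Two edge vectors: Well 2→Well 3 = (84, 195, 0), Well 2→Well 4 = (-89, 376, 75).
Normal n = (Well 2→Well 3) × (Well 2→Well 4) = (14625, -6300, 48939).
So ∂z/∂x = −n_x/n_z = −0.29884141 and ∂z/∂y = −n_y/n_z = 0.12873169.
Intercept c from Well 2: 803 + 141118.89 − 649612.40 = −507690.51.
At (472578, 5046621): z_contact = −141225.9 + 649660.0 − 507690.51 = 743.6 m.
Depth below ground = 787 − 743.6 = 43 m.

43 m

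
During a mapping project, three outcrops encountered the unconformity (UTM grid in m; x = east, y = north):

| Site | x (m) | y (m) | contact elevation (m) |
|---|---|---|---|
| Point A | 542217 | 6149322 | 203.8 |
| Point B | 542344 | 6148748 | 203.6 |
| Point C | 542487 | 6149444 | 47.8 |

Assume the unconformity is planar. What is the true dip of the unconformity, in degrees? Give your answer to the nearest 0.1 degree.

Let the plane be z = a·x + b·y + c.
Point B−Point A: 127a − 574b = −0.2;  Point C−Point A: 270a + 122b = −156.
Solving gives a = −0.52541, b = −0.11590.
Gradient magnitude |∇z| = √(a² + b²) = √(0.27605 + 0.01343) = 0.53804.
True dip = arctan(0.53804) = 28.3°, dipping toward ENE (azimuth ≈ 078°).

28.3°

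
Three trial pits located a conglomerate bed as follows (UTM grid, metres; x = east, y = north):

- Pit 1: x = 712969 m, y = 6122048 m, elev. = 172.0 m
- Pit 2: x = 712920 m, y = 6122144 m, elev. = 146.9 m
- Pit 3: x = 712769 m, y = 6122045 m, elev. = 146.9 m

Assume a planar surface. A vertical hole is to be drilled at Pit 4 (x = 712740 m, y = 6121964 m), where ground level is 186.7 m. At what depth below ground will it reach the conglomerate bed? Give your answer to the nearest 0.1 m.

Two edge vectors: Pit 1→Pit 2 = (-49, 96, -25.1), Pit 1→Pit 3 = (-200, -3, -25.1).
Normal n = (Pit 1→Pit 2) × (Pit 1→Pit 3) = (-2484.9, 3790.1, 19347).
So ∂z/∂x = −n_x/n_z = 0.128438518 and ∂z/∂y = −n_y/n_z = −0.195901173.
Intercept c from Pit 1: 172 − 91572.68 + 1199316.39 = 1107915.70.
At (712740, 6121964): z_contact = 91543.27 − 1199299.93 + 1107915.70 = 159.04 m.
Depth below ground = 186.7 − 159.04 = 27.7 m.

27.7 m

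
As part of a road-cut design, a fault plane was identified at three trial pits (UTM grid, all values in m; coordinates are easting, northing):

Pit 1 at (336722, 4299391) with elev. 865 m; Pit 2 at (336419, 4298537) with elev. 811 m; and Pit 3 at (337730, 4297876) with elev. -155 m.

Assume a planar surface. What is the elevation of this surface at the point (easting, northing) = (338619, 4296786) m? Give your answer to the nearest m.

Let the plane be z = a·easting + b·northing + c.
Pit 2−Pit 1: −303a − 854b = −54;  Pit 3−Pit 1: 1008a − 1515b = −1020.
Solving gives a = −0.59798754, b = 0.27539839.
Then c = 865 − a·336722 − b·4299391 = −981824.80.
At (338619, 4296786): z = −202489.9 + 1183327.9 − 981824.80 = -986.8 m.

-987 m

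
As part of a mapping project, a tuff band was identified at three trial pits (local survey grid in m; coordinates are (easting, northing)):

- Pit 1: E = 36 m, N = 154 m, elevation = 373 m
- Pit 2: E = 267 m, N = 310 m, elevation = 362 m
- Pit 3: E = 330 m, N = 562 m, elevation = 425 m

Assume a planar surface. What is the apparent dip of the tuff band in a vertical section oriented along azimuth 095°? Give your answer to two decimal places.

16.01°

Let the plane be z = a·E + b·N + c.
Pit 2−Pit 1: 231a + 156b = −11;  Pit 3−Pit 1: 294a + 408b = 52.
Solving gives a = −0.26042, b = 0.31510.
Unit vector along 095° is (sin 95°, cos 95°) = (0.9962, -0.0872).
Slope in that direction = a·(0.9962) + b·(-0.0872) = −0.28689.
Apparent dip = arctan|0.28689| = 16.01° (true dip is 22.2°, so apparent ≤ true as expected).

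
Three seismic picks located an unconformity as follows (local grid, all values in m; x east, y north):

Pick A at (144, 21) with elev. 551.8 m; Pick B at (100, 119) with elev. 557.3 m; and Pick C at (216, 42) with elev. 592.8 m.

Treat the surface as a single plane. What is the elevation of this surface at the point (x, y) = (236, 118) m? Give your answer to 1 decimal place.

623.5 m

Let the plane be z = a·x + b·y + c.
Pick B−Pick A: −44a + 98b = 5.5;  Pick C−Pick A: 72a + 21b = 41.
Solving gives a = 0.48904, b = 0.27569.
Then c = 551.8 − a·144 − b·21 = 475.59.
At (236, 118): z = 115.4 + 32.5 + 475.59 = 623.5 m.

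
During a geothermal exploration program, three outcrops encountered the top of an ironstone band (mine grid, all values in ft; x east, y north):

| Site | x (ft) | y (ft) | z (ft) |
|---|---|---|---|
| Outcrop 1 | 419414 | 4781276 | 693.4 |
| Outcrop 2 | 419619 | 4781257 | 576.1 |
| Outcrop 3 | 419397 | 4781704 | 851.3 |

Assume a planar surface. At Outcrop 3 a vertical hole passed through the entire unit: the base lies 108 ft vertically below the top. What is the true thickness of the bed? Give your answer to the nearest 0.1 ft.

90.9 ft

Let the plane be z = a·x + b·y + c.
Outcrop 2−Outcrop 1: 205a − 19b = −117.3;  Outcrop 3−Outcrop 1: −17a + 428b = 157.9.
Solving gives a = −0.53999, b = 0.34748.
|∇z| = √(a²+b²) = 0.64213, so dip δ = arctan(0.64213) = 32.71°.
True thickness = vertical thickness × cos δ = 108 × cos 32.71° = 90.9 ft.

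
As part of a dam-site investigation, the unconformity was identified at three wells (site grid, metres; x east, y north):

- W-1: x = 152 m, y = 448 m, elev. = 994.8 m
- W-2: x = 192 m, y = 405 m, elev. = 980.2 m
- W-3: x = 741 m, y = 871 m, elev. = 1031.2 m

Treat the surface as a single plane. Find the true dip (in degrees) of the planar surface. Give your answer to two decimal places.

14.67°

Two edge vectors: W-1→W-2 = (40, -43, -14.6), W-1→W-3 = (589, 423, 36.4).
Normal n = (W-1→W-2) × (W-1→W-3) = (4610.6, -10055.4, 42247).
So ∂z/∂x = −n_x/n_z = −0.10913 and ∂z/∂y = −n_y/n_z = 0.23801.
Gradient magnitude |∇z| = √(a² + b²) = √(0.01191 + 0.05665) = 0.26184.
True dip = arctan(0.26184) = 14.67°, dipping toward SSE (azimuth ≈ 155°).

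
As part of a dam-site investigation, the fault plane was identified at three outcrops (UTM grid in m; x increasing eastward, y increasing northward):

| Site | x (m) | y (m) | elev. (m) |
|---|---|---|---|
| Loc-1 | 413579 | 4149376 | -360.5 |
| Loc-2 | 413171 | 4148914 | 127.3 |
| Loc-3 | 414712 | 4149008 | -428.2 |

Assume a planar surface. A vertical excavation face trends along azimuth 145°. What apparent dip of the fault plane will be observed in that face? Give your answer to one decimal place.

Two edge vectors: Loc-1→Loc-2 = (-408, -462, 487.8), Loc-1→Loc-3 = (1133, -368, -67.7).
Normal n = (Loc-1→Loc-2) × (Loc-1→Loc-3) = (210787.8, 525055.8, 673590).
So ∂z/∂x = −n_x/n_z = −0.31293 and ∂z/∂y = −n_y/n_z = −0.77949.
Unit vector along 145° is (sin 145°, cos 145°) = (0.5736, -0.8192).
Slope in that direction = a·(0.5736) + b·(-0.8192) = 0.45903.
Apparent dip = arctan|0.45903| = 24.7° (true dip is 40.0°, so apparent ≤ true as expected).

24.7°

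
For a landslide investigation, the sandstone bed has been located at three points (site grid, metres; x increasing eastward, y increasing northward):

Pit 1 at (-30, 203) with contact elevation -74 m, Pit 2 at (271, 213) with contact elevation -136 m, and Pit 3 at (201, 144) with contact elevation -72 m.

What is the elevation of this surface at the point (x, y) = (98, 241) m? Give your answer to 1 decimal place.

Let the plane be z = a·x + b·y + c.
Pit 2−Pit 1: 301a + 10b = −62;  Pit 3−Pit 1: 231a − 59b = 2.
Solving gives a = −0.18127, b = −0.74363.
Then c = -74 − a·-30 − b·203 = 71.52.
At (98, 241): z = −17.8 − 179.2 + 71.52 = -125.5 m.

-125.5 m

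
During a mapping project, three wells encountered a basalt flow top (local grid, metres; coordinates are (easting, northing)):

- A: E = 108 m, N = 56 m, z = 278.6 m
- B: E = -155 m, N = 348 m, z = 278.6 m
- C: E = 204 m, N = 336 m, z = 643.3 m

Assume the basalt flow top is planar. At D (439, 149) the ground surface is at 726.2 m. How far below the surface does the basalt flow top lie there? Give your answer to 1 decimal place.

13.2 m

Let the plane be z = a·E + b·N + c.
B−A: −263a + 292b = 0;  C−A: 96a + 280b = 364.7.
Solving gives a = 1.04741, b = 0.94339.
Then c = 278.6 − a·108 − b·56 = 112.65.
At (439, 149): z_contact = 459.81 + 140.56 + 112.65 = 713.03 m.
Depth below ground = 726.2 − 713.03 = 13.2 m.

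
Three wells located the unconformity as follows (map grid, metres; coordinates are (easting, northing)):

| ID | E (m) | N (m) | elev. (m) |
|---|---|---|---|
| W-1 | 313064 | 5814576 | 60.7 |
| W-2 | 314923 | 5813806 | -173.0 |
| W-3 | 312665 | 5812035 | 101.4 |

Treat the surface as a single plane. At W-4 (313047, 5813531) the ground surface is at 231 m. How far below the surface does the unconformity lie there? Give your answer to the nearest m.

Let the plane be z = a·E + b·N + c.
W-2−W-1: 1859a − 770b = −233.7;  W-3−W-1: −399a − 2541b = 40.7.
Solving gives a = −0.12426496, b = 0.00349536.
Then c = 60.7 − a·313064 − b·5814576 = 18639.53.
At (313047, 5813531): z_contact = −38900.8 + 20320.4 + 18639.53 = 59.2 m.
Depth below ground = 231 − 59.2 = 172 m.

172 m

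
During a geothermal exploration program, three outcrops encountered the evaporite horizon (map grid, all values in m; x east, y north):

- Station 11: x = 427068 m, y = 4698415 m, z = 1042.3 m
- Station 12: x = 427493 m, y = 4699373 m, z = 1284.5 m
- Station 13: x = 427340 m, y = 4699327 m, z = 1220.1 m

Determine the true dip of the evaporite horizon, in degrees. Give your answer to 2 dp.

22.06°

Two edge vectors: Station 11→Station 12 = (425, 958, 242.2), Station 11→Station 13 = (272, 912, 177.8).
Normal n = (Station 11→Station 12) × (Station 11→Station 13) = (-50554, -9686.6, 127024).
So ∂z/∂x = −n_x/n_z = 0.39799 and ∂z/∂y = −n_y/n_z = 0.07626.
Gradient magnitude |∇z| = √(a² + b²) = √(0.15839 + 0.00582) = 0.40523.
True dip = arctan(0.40523) = 22.06°, dipping toward W (azimuth ≈ 259°).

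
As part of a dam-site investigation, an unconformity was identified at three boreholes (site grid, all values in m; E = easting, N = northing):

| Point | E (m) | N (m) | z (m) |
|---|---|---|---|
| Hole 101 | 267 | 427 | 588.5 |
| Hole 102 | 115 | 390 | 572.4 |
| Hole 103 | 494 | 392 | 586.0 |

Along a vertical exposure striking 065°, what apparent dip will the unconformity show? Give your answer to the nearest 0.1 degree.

8.8°

Two edge vectors: Hole 101→Hole 102 = (-152, -37, -16.1), Hole 101→Hole 103 = (227, -35, -2.5).
Normal n = (Hole 101→Hole 102) × (Hole 101→Hole 103) = (-471, -4034.7, 13719).
So ∂z/∂E = −n_x/n_z = 0.03433 and ∂z/∂N = −n_y/n_z = 0.29410.
Unit vector along 065° is (sin 65°, cos 65°) = (0.9063, 0.4226).
Slope in that direction = a·(0.9063) + b·(0.4226) = 0.15541.
Apparent dip = arctan|0.15541| = 8.8° (true dip is 16.5°, so apparent ≤ true as expected).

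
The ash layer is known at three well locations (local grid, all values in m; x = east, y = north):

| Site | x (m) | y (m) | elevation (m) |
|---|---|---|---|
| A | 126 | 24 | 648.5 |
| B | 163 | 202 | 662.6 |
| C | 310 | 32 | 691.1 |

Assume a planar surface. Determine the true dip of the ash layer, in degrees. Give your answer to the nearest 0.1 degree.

13.1°

Let the plane be z = a·x + b·y + c.
B−A: 37a + 178b = 14.1;  C−A: 184a + 8b = 42.6.
Solving gives a = 0.23016, b = 0.03137.
Gradient magnitude |∇z| = √(a² + b²) = √(0.05297 + 0.00098) = 0.23229.
True dip = arctan(0.23229) = 13.1°, dipping toward W (azimuth ≈ 262°).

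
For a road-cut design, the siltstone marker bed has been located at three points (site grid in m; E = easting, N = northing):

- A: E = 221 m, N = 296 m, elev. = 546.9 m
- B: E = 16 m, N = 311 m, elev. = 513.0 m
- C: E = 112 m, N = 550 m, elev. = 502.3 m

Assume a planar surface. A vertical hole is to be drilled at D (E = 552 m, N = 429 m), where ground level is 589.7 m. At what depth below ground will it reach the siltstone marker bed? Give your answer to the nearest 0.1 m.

Let the plane be z = a·E + b·N + c.
B−A: −205a + 15b = −33.9;  C−A: −109a + 254b = −44.6.
Solving gives a = 0.15746, b = −0.10802.
Then c = 546.9 − a·221 − b·296 = 544.07.
At (552, 429): z_contact = 86.92 − 46.34 + 544.07 = 584.65 m.
Depth below ground = 589.7 − 584.65 = 5.0 m.

5.0 m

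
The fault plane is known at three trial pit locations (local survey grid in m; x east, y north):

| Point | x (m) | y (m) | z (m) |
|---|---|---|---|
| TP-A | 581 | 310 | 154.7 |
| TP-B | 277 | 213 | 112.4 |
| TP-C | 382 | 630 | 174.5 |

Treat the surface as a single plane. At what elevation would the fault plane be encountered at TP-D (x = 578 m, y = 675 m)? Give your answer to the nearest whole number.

200 m

Two edge vectors: TP-A→TP-B = (-304, -97, -42.3), TP-A→TP-C = (-199, 320, 19.8).
Normal n = (TP-A→TP-B) × (TP-A→TP-C) = (11615.4, 14436.9, -116583).
So ∂z/∂x = −n_x/n_z = 0.09963 and ∂z/∂y = −n_y/n_z = 0.12383.
Intercept c from TP-A: 154.7 − 57.89 − 38.39 = 58.43.
At (578, 675): z = 57.6 + 83.6 + 58.43 = 199.6 m.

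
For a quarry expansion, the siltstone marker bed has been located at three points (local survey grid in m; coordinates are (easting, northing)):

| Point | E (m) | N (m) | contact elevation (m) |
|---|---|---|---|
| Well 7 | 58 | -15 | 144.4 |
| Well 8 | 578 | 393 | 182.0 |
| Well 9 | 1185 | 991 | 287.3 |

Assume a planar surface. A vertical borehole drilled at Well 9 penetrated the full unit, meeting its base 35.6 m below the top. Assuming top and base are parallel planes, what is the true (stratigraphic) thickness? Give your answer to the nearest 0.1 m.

Let the plane be z = a·E + b·N + c.
Well 8−Well 7: 520a + 408b = 37.6;  Well 9−Well 7: 1127a + 1006b = 142.9.
Solving gives a = −0.32348, b = 0.50444.
|∇z| = √(a²+b²) = 0.59925, so dip δ = arctan(0.59925) = 30.93°.
True thickness = vertical thickness × cos δ = 35.6 × cos 30.93° = 30.5 m.

30.5 m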